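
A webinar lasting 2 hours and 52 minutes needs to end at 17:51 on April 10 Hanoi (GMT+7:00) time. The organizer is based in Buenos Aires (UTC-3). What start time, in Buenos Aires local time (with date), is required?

Target end time in UTC: 17:51 − 7:00 = 10:51 on Apr 10.
Subtract 2 hours and 52 minutes → start 07:59 UTC on Apr 10.
Buenos Aires is UTC−3:00: 07:59 − 3:00 = 04:59 on Apr 10.

04:59 on April 10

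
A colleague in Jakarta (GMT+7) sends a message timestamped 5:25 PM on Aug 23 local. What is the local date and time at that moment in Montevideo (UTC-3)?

7:25 AM on August 23

Montevideo is 10:00 behind Jakarta.
Shift by the zone difference: 5:25 PM − 10:00 = 7:25 AM on Aug 23 in Montevideo.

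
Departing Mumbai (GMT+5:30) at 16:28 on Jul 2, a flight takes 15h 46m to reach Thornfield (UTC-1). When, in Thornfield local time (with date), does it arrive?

Thornfield is 6:30 behind Mumbai.
After 15 hours 46 minutes it is 08:14 (Jul 3) in Mumbai.
Shift by the zone difference: 08:14 − 6:30 = 01:44 on Jul 3 in Thornfield.

01:44 on July 3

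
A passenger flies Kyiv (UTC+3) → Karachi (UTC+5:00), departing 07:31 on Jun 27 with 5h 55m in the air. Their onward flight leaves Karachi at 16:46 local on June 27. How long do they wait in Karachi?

Convert departure to UTC: 07:31 − 3:00 = 04:31 UTC on Jun 27.
Add 5 hours and 55 minutes flight time → 10:26 UTC.
Karachi is UTC+5:00, so local arrival = 10:26 + 5:00 = 15:26 on Jun 27.
Layover = 16:46 − 15:26 = 1 hour 20 minutes.

1 hour 20 minutes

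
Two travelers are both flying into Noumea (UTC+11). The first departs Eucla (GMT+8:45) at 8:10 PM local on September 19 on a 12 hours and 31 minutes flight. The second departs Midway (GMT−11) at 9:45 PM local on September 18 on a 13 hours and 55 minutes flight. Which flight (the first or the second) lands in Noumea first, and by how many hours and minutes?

Flight 1 in UTC: 8:10 PM − 8:45 = 11:25 AM on Sep 19.
+12 hours 31 minutes → arrive 11:56 PM UTC on Sep 19.
Flight 2 in UTC: 9:45 PM + 11:00 = 8:45 AM on Sep 19.
+13 hours and 55 minutes → arrive 10:40 PM UTC on Sep 19.
Flight 2 lands earlier by 1 hour 16 minutes.

the second, by 1 hour 16 minutes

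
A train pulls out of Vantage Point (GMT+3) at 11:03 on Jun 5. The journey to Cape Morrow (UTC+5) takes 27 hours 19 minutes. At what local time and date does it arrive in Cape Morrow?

16:22 on Jun 6

Convert departure to UTC: 11:03 − 3:00 = 08:03 UTC on Jun 5.
Add 27 hours 19 minutes travel time → 11:22 UTC (Jun 6).
Cape Morrow is UTC+5:00, so local arrival = 11:22 + 5:00 = 16:22 on Jun 6.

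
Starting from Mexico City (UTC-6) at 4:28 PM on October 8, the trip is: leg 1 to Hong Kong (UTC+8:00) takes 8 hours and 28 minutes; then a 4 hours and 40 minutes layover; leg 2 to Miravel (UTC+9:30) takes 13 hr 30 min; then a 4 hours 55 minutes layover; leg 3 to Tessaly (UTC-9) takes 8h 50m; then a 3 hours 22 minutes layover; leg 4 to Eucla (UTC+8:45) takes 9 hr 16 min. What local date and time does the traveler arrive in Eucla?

Convert departure to UTC: 4:28 PM + 6:00 = 10:28 PM UTC on Oct 8.
Add 8 hours 28 minutes leg 1 → 6:56 AM UTC (Oct 9).
Add 4 hours 40 minutes layover in Hong Kong → 11:36 AM UTC.
Add 13 hours and 30 minutes leg 2 → 1:06 AM UTC (Oct 10).
Add 4 hours 55 minutes layover in Miravel → 6:01 AM UTC.
Add 8 hours 50 minutes leg 3 → 2:51 PM UTC.
Add 3 hours 22 minutes layover in Tessaly → 6:13 PM UTC.
Add 9 hours and 16 minutes leg 4 → 3:29 AM UTC (Oct 11).
Eucla is UTC+8:45, so local arrival = 3:29 AM + 8:45 = 12:14 PM on Oct 11.

12:14 PM on October 11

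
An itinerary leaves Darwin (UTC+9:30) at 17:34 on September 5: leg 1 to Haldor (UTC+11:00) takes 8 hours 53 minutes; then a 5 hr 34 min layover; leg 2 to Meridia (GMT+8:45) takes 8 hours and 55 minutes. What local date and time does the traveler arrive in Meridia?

16:11 on September 6

Convert departure to UTC: 17:34 − 9:30 = 08:04 UTC on Sep 5.
Add 8 hours and 53 minutes leg 1 → 16:57 UTC.
Add 5 hours and 34 minutes layover in Haldor → 22:31 UTC.
Add 8 hours 55 minutes leg 2 → 07:26 UTC (Sep 6).
Meridia is UTC+8:45, so local arrival = 07:26 + 8:45 = 16:11 on Sep 6.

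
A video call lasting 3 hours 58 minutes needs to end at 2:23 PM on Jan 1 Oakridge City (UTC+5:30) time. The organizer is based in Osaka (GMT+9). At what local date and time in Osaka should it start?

1:55 PM on January 1

Target end time in UTC: 2:23 PM − 5:30 = 8:53 AM on Jan 1.
Subtract 3 hours and 58 minutes → start 4:55 AM UTC on Jan 1.
Osaka is UTC+9:00: 4:55 AM + 9:00 = 1:55 PM on Jan 1.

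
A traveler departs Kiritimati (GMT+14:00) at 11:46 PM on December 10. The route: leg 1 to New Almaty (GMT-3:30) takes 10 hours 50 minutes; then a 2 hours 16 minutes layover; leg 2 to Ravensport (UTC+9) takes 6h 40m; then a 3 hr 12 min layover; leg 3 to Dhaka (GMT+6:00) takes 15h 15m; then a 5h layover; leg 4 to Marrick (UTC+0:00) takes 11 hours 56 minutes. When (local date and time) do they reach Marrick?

4:55 PM on Dec 12

Convert departure to UTC: 11:46 PM − 14:00 = 9:46 AM UTC on Dec 10.
Add 10 hours and 50 minutes leg 1 → 8:36 PM UTC.
Add 2 hours 16 minutes layover in New Almaty → 10:52 PM UTC.
Add 6 hours and 40 minutes leg 2 → 5:32 AM UTC (Dec 11).
Add 3 hours 12 minutes layover in Ravensport → 8:44 AM UTC.
Add 15 hours and 15 minutes leg 3 → 11:59 PM UTC.
Add 5 hours layover in Dhaka → 4:59 AM UTC (Dec 12).
Add 11 hours 56 minutes leg 4 → 4:55 PM UTC.
Marrick is UTC+0, so local arrival is the same: 4:55 PM on Dec 12.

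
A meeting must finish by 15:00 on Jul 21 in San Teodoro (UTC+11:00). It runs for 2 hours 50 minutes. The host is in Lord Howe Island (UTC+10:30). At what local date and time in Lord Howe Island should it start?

Target end time in UTC: 15:00 − 11:00 = 04:00 on Jul 21.
Subtract 2 hours 50 minutes → start 01:10 UTC on Jul 21.
Lord Howe Island is UTC+10:30: 01:10 + 10:30 = 11:40 on Jul 21.

11:40 on July 21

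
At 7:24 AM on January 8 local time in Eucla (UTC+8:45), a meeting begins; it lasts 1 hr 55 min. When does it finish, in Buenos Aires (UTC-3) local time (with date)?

9:34 PM on January 7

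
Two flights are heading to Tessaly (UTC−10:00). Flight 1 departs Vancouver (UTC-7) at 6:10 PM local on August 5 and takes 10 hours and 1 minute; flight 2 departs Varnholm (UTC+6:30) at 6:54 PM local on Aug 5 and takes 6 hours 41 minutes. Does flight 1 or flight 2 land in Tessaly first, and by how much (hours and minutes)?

Flight 1 in UTC: 6:10 PM + 7:00 = 1:10 AM on Aug 6.
+10 hours and 1 minute → arrive 11:11 AM UTC on Aug 6.
Flight 2 in UTC: 6:54 PM − 6:30 = 12:24 PM on Aug 5.
+6 hours and 41 minutes → arrive 7:05 PM UTC on Aug 5.
Flight 2 lands earlier by 16 hours 6 minutes.

the second, by 16 hours 6 minutes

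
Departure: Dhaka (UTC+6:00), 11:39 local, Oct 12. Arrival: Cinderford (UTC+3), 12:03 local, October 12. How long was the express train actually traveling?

Departure in UTC: 11:39 − 6:00 = 05:39 on Oct 12.
Arrival in UTC: 12:03 − 3:00 = 09:03 on Oct 12.
Elapsed = 09:03 − 05:39 = 3 hours 24 minutes.

3 hours 24 minutes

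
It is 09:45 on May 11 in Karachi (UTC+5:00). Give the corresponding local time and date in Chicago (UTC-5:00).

Chicago is 10:00 behind Karachi.
Shift by the zone difference: 09:45 − 10:00 = 23:45 on May 10 in Chicago.

23:45 on May 10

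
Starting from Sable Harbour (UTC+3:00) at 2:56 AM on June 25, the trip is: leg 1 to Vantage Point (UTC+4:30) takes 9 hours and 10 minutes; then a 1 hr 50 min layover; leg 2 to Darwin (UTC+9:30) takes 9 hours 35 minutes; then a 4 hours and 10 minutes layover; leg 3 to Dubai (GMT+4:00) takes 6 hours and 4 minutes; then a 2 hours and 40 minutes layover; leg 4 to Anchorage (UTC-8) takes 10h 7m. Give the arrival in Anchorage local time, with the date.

11:32 AM on June 26

Convert departure to UTC: 2:56 AM − 3:00 = 11:56 PM UTC on Jun 24.
Add 9 hours and 10 minutes leg 1 → 9:06 AM UTC (Jun 25).
Add 1 hour and 50 minutes layover in Vantage Point → 10:56 AM UTC.
Add 9 hours 35 minutes leg 2 → 8:31 PM UTC.
Add 4 hours 10 minutes layover in Darwin → 12:41 AM UTC (Jun 26).
Add 6 hours and 4 minutes leg 3 → 6:45 AM UTC.
Add 2 hours and 40 minutes layover in Dubai → 9:25 AM UTC.
Add 10 hours and 7 minutes leg 4 → 7:32 PM UTC.
Anchorage is UTC−8:00, so local arrival = 7:32 PM − 8:00 = 11:32 AM on Jun 26.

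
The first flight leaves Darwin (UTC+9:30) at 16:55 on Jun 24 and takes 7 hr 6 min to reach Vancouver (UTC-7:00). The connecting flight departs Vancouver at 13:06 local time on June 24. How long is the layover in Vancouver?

5 hours 35 minutes

Convert departure to UTC: 16:55 − 9:30 = 07:25 UTC on Jun 24.
Add 7 hours 6 minutes flight time → 14:31 UTC.
Vancouver is UTC−7:00, so local arrival = 14:31 − 7:00 = 07:31 on Jun 24.
Layover = 13:06 − 07:31 = 5 hours 35 minutes.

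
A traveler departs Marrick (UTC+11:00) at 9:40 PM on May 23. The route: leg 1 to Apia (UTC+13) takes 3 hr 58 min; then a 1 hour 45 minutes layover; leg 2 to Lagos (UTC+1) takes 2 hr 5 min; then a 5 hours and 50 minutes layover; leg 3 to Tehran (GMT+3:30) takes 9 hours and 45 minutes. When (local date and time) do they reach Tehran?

Convert departure to UTC: 9:40 PM − 11:00 = 10:40 AM UTC on May 23.
Add 3 hours 58 minutes leg 1 → 2:38 PM UTC.
Add 1 hour 45 minutes layover in Apia → 4:23 PM UTC.
Add 2 hours and 5 minutes leg 2 → 6:28 PM UTC.
Add 5 hours and 50 minutes layover in Lagos → 12:18 AM UTC (May 24).
Add 9 hours and 45 minutes leg 3 → 10:03 AM UTC.
Tehran is UTC+3:30, so local arrival = 10:03 AM + 3:30 = 1:33 PM on May 24.

1:33 PM on May 24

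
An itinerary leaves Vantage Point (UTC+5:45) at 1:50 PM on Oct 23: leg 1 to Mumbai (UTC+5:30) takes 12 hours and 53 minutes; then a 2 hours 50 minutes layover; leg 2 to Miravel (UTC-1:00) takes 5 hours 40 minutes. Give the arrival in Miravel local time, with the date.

Convert departure to UTC: 1:50 PM − 5:45 = 8:05 AM UTC on Oct 23.
Add 12 hours and 53 minutes leg 1 → 8:58 PM UTC.
Add 2 hours 50 minutes layover in Mumbai → 11:48 PM UTC.
Add 5 hours 40 minutes leg 2 → 5:28 AM UTC (Oct 24).
Miravel is UTC−1:00, so local arrival = 5:28 AM − 1:00 = 4:28 AM on Oct 24.

4:28 AM on October 24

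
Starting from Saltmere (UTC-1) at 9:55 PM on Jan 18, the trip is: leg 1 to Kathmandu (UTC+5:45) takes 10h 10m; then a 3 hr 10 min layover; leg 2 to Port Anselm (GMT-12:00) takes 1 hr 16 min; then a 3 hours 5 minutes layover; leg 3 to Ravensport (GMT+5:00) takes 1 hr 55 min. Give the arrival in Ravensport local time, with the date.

11:31 PM on January 19

Convert departure to UTC: 9:55 PM + 1:00 = 10:55 PM UTC on Jan 18.
Add 10 hours and 10 minutes leg 1 → 9:05 AM UTC (Jan 19).
Add 3 hours 10 minutes layover in Kathmandu → 12:15 PM UTC.
Add 1 hour 16 minutes leg 2 → 1:31 PM UTC.
Add 3 hours and 5 minutes layover in Port Anselm → 4:36 PM UTC.
Add 1 hour and 55 minutes leg 3 → 6:31 PM UTC.
Ravensport is UTC+5:00, so local arrival = 6:31 PM + 5:00 = 11:31 PM on Jan 19.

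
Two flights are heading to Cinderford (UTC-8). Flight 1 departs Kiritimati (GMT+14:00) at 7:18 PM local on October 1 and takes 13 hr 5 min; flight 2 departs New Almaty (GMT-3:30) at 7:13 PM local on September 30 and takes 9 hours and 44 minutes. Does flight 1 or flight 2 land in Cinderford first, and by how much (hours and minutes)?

the second, by 9 hours 56 minutes

Flight 1 in UTC: 7:18 PM − 14:00 = 5:18 AM on Oct 1.
+13 hours and 5 minutes → arrive 6:23 PM UTC on Oct 1.
Flight 2 in UTC: 7:13 PM + 3:30 = 10:43 PM on Sep 30.
+9 hours 44 minutes → arrive 8:27 AM UTC on Oct 1.
Flight 2 lands earlier by 9 hours 56 minutes.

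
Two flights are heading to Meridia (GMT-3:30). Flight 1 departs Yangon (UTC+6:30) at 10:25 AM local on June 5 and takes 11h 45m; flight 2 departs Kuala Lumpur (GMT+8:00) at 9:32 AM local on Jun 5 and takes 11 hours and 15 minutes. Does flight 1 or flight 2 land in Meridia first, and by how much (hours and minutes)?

Flight 1 in UTC: 10:25 AM − 6:30 = 3:55 AM on Jun 5.
+11 hours and 45 minutes → arrive 3:40 PM UTC on Jun 5.
Flight 2 in UTC: 9:32 AM − 8:00 = 1:32 AM on Jun 5.
+11 hours 15 minutes → arrive 12:47 PM UTC on Jun 5.
Flight 2 lands earlier by 2 hours 53 minutes.

the second, by 2 hours 53 minutes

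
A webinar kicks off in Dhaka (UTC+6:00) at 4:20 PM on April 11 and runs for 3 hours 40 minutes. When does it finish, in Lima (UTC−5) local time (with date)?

9:00 AM on Apr 11

Lima is 11:00 behind Dhaka.
After 3 hours 40 minutes it is 8:00 PM in Dhaka.
Shift by the zone difference: 8:00 PM − 11:00 = 9:00 AM on Apr 11 in Lima.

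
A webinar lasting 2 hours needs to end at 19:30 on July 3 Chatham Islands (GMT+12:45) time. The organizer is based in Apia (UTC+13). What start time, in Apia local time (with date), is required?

Target end time in UTC: 19:30 − 12:45 = 06:45 on Jul 3.
Subtract 2 hours → start 04:45 UTC on Jul 3.
Apia is UTC+13:00: 04:45 + 13:00 = 17:45 on Jul 3.

17:45 on July 3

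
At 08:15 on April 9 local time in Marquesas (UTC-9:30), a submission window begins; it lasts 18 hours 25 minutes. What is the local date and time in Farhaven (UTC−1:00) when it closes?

11:10 on Apr 10

Farhaven is 8:30 ahead of Marquesas.
After 18 hours 25 minutes it is 02:40 (Apr 10) in Marquesas.
Shift by the zone difference: 02:40 + 8:30 = 11:10 on Apr 10 in Farhaven.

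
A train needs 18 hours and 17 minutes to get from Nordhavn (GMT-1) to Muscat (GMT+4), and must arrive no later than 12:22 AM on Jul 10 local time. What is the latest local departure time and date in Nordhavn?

Target arrival in UTC: 12:22 AM − 4:00 = 8:22 PM on Jul 9.
Subtract 18 hours 17 minutes → departure 2:05 AM UTC on Jul 9.
Nordhavn is UTC−1:00: 2:05 AM − 1:00 = 1:05 AM on Jul 9.

1:05 AM on July 9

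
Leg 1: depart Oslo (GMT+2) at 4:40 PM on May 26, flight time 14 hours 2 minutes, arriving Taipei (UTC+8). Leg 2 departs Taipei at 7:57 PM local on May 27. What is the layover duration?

7 hours 15 minutes

Convert departure to UTC: 4:40 PM − 2:00 = 2:40 PM UTC on May 26.
Add 14 hours 2 minutes flight time → 4:42 AM UTC (May 27).
Taipei is UTC+8:00, so local arrival = 4:42 AM + 8:00 = 12:42 PM on May 27.
Layover = 7:57 PM − 12:42 PM = 7 hours 15 minutes.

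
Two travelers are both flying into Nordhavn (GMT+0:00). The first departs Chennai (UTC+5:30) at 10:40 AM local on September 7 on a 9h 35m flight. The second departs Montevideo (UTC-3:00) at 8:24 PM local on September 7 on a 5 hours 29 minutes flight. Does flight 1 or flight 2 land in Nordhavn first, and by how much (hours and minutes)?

Flight 1 in UTC: 10:40 AM − 5:30 = 5:10 AM on Sep 7.
+9 hours and 35 minutes → arrive 2:45 PM UTC on Sep 7.
Flight 2 in UTC: 8:24 PM + 3:00 = 11:24 PM on Sep 7.
+5 hours and 29 minutes → arrive 4:53 AM UTC on Sep 8.
Flight 1 lands earlier by 14 hours 8 minutes.

the first, by 14 hours 8 minutes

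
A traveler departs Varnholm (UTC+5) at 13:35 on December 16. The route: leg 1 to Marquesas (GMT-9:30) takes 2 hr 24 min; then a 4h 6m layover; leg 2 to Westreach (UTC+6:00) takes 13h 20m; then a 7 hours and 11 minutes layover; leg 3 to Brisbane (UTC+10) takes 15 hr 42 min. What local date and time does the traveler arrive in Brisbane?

13:18 on December 18

Convert departure to UTC: 13:35 − 5:00 = 08:35 UTC on Dec 16.
Add 2 hours and 24 minutes leg 1 → 10:59 UTC.
Add 4 hours and 6 minutes layover in Marquesas → 15:05 UTC.
Add 13 hours 20 minutes leg 2 → 04:25 UTC (Dec 17).
Add 7 hours and 11 minutes layover in Westreach → 11:36 UTC.
Add 15 hours 42 minutes leg 3 → 03:18 UTC (Dec 18).
Brisbane is UTC+10:00, so local arrival = 03:18 + 10:00 = 13:18 on Dec 18.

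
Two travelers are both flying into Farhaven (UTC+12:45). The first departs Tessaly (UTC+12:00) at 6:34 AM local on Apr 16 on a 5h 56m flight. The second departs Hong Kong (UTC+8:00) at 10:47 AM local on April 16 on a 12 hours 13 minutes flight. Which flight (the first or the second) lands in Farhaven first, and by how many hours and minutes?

the first, by 14 hours 30 minutes

Flight 1 in UTC: 6:34 AM − 12:00 = 6:34 PM on Apr 15.
+5 hours 56 minutes → arrive 12:30 AM UTC on Apr 16.
Flight 2 in UTC: 10:47 AM − 8:00 = 2:47 AM on Apr 16.
+12 hours 13 minutes → arrive 3:00 PM UTC on Apr 16.
Flight 1 lands earlier by 14 hours 30 minutes.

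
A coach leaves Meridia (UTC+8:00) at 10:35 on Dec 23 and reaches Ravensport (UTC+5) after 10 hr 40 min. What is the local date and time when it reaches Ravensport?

Ravensport is 3:00 behind Meridia.
After 10 hours 40 minutes it is 21:15 in Meridia.
Shift by the zone difference: 21:15 − 3:00 = 18:15 on Dec 23 in Ravensport.

18:15 on December 23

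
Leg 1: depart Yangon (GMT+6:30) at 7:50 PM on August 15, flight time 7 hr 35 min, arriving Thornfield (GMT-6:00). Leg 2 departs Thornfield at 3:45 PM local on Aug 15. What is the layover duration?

Convert departure to UTC: 7:50 PM − 6:30 = 1:20 PM UTC on Aug 15.
Add 7 hours and 35 minutes flight time → 8:55 PM UTC.
Thornfield is UTC−6:00, so local arrival = 8:55 PM − 6:00 = 2:55 PM on Aug 15.
Layover = 3:45 PM − 2:55 PM = 50 minutes.

50 minutes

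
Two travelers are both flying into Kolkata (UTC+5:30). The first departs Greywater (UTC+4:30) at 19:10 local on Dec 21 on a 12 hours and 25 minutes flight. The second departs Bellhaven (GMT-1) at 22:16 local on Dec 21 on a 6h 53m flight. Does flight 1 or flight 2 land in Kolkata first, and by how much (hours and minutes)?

the first, by 3 hours 4 minutes

Flight 1 in UTC: 19:10 − 4:30 = 14:40 on Dec 21.
+12 hours 25 minutes → arrive 03:05 UTC on Dec 22.
Flight 2 in UTC: 22:16 + 1:00 = 23:16 on Dec 21.
+6 hours 53 minutes → arrive 06:09 UTC on Dec 22.
Flight 1 lands earlier by 3 hours 4 minutes.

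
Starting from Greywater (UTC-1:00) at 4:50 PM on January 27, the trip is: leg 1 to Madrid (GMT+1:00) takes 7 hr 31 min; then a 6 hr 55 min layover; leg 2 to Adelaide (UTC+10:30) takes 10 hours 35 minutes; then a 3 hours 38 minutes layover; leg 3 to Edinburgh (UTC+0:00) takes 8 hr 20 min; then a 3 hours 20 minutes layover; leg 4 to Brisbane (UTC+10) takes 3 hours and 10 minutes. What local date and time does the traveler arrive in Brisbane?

11:19 PM on January 29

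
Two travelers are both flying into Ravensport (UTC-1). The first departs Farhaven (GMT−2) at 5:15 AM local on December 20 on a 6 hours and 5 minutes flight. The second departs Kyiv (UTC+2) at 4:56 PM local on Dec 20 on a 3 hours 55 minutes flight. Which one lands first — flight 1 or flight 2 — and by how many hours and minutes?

Flight 1 in UTC: 5:15 AM + 2:00 = 7:15 AM on Dec 20.
+6 hours and 5 minutes → arrive 1:20 PM UTC on Dec 20.
Flight 2 in UTC: 4:56 PM − 2:00 = 2:56 PM on Dec 20.
+3 hours 55 minutes → arrive 6:51 PM UTC on Dec 20.
Flight 1 lands earlier by 5 hours 31 minutes.

the first, by 5 hours 31 minutes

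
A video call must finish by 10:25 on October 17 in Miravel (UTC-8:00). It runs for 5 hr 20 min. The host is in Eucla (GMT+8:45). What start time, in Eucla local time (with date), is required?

21:50 on Oct 17

Target end time in UTC: 10:25 + 8:00 = 18:25 on Oct 17.
Subtract 5 hours and 20 minutes → start 13:05 UTC on Oct 17.
Eucla is UTC+8:45: 13:05 + 8:45 = 21:50 on Oct 17.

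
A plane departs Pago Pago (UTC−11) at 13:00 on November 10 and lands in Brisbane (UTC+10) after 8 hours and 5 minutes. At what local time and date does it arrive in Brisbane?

Brisbane is 21:00 ahead of Pago Pago.
After 8 hours 5 minutes it is 21:05 in Pago Pago.
Shift by the zone difference: 21:05 + 21:00 = 18:05 on Nov 11 in Brisbane.

18:05 on November 11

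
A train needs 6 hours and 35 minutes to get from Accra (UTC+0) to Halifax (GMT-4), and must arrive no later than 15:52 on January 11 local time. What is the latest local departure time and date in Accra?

Target arrival in UTC: 15:52 + 4:00 = 19:52 on Jan 11.
Subtract 6 hours and 35 minutes → departure 13:17 UTC on Jan 11.
Accra is UTC+0, so departure is 13:17 on Jan 11.

13:17 on Jan 11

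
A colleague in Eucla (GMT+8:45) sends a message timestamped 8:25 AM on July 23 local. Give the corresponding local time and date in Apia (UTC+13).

In UTC: 8:25 AM − 8:45 = 11:40 PM on Jul 22.
Apia is UTC+13:00: 11:40 PM + 13:00 = 12:40 PM on Jul 23.

12:40 PM on July 23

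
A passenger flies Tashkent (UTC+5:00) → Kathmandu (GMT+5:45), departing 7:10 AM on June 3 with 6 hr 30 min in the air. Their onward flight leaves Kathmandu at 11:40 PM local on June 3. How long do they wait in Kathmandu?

9 hours 15 minutes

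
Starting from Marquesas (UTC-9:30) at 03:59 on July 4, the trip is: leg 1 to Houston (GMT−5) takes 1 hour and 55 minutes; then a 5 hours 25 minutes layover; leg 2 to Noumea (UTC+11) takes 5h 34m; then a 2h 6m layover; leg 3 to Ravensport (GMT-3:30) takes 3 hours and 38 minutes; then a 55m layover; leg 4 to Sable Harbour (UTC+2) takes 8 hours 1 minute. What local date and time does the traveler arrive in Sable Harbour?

Convert departure to UTC: 03:59 + 9:30 = 13:29 UTC on Jul 4.
Add 1 hour 55 minutes leg 1 → 15:24 UTC.
Add 5 hours 25 minutes layover in Houston → 20:49 UTC.
Add 5 hours and 34 minutes leg 2 → 02:23 UTC (Jul 5).
Add 2 hours 6 minutes layover in Noumea → 04:29 UTC.
Add 3 hours and 38 minutes leg 3 → 08:07 UTC.
Add 55 minutes layover in Ravensport → 09:02 UTC.
Add 8 hours 1 minute leg 4 → 17:03 UTC.
Sable Harbour is UTC+2:00, so local arrival = 17:03 + 2:00 = 19:03 on Jul 5.

19:03 on July 5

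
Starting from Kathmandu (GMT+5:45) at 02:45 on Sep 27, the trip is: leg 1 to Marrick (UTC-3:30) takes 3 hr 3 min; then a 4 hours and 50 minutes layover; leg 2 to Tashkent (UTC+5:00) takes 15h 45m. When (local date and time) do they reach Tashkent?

01:38 on Sep 28

Convert departure to UTC: 02:45 − 5:45 = 21:00 UTC on Sep 26.
Add 3 hours 3 minutes leg 1 → 00:03 UTC (Sep 27).
Add 4 hours 50 minutes layover in Marrick → 04:53 UTC.
Add 15 hours and 45 minutes leg 2 → 20:38 UTC.
Tashkent is UTC+5:00, so local arrival = 20:38 + 5:00 = 01:38 on Sep 28.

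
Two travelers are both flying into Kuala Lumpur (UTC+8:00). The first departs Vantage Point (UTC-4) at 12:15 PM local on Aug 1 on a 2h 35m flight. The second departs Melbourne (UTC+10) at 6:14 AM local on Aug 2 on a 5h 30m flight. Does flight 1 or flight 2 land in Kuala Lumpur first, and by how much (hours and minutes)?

Flight 1 in UTC: 12:15 PM + 4:00 = 4:15 PM on Aug 1.
+2 hours and 35 minutes → arrive 6:50 PM UTC on Aug 1.
Flight 2 in UTC: 6:14 AM − 10:00 = 8:14 PM on Aug 1.
+5 hours 30 minutes → arrive 1:44 AM UTC on Aug 2.
Flight 1 lands earlier by 6 hours 54 minutes.

the first, by 6 hours 54 minutes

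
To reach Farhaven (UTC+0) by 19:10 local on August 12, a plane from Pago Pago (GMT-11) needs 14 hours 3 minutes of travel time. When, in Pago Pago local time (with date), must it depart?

Target arrival is already UTC: 19:10 on Aug 12.
Subtract 14 hours 3 minutes → departure 05:07 UTC on Aug 12.
Pago Pago is UTC−11:00: 05:07 − 11:00 = 18:07 on Aug 11.

18:07 on Aug 11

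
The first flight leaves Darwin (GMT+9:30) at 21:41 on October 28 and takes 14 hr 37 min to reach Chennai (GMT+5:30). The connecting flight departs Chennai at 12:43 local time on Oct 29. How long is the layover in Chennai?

4 hours 25 minutes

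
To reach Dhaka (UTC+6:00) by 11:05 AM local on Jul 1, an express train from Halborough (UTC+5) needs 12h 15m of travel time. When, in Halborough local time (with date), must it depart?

9:50 PM on Jun 30

Target arrival in UTC: 11:05 AM − 6:00 = 5:05 AM on Jul 1.
Subtract 12 hours 15 minutes → departure 4:50 PM UTC on Jun 30.
Halborough is UTC+5:00: 4:50 PM + 5:00 = 9:50 PM on Jun 30.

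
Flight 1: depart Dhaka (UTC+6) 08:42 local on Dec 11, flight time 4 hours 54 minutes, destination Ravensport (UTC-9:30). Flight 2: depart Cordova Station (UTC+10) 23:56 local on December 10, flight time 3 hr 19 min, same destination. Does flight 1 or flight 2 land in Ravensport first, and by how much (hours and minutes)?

the second, by 14 hours 21 minutes

Flight 1 in UTC: 08:42 − 6:00 = 02:42 on Dec 11.
+4 hours and 54 minutes → arrive 07:36 UTC on Dec 11.
Flight 2 in UTC: 23:56 − 10:00 = 13:56 on Dec 10.
+3 hours 19 minutes → arrive 17:15 UTC on Dec 10.
Flight 2 lands earlier by 14 hours 21 minutes.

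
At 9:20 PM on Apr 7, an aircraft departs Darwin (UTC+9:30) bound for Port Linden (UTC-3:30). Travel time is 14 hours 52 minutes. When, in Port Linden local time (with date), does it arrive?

11:12 PM on Apr 7

Convert departure to UTC: 9:20 PM − 9:30 = 11:50 AM UTC on Apr 7.
Add 14 hours 52 minutes travel time → 2:42 AM UTC (Apr 8).
Port Linden is UTC−3:30, so local arrival = 2:42 AM − 3:30 = 11:12 PM on Apr 7.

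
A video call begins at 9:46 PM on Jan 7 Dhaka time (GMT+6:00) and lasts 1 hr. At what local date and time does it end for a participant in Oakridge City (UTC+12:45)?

5:31 AM on January 8

Convert start to UTC: 9:46 PM − 6:00 = 3:46 PM UTC on Jan 7.
Add 1 hour duration → 4:46 PM UTC.
Oakridge City is UTC+12:45, so local end time = 4:46 PM + 12:45 = 5:31 AM on Jan 8.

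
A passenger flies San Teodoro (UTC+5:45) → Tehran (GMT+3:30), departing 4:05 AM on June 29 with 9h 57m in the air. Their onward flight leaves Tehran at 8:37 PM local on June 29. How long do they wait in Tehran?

8 hours 50 minutes

Convert departure to UTC: 4:05 AM − 5:45 = 10:20 PM UTC on Jun 28.
Add 9 hours and 57 minutes flight time → 8:17 AM UTC (Jun 29).
Tehran is UTC+3:30, so local arrival = 8:17 AM + 3:30 = 11:47 AM on Jun 29.
Layover = 8:37 PM − 11:47 AM = 8 hours 50 minutes.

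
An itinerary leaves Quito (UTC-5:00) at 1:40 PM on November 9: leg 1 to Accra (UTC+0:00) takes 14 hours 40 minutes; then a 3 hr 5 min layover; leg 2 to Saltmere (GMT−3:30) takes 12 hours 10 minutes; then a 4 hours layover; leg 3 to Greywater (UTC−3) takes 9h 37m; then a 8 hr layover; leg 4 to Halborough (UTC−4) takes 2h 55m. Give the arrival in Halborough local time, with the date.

Convert departure to UTC: 1:40 PM + 5:00 = 6:40 PM UTC on Nov 9.
Add 14 hours and 40 minutes leg 1 → 9:20 AM UTC (Nov 10).
Add 3 hours and 5 minutes layover in Accra → 12:25 PM UTC.
Add 12 hours and 10 minutes leg 2 → 12:35 AM UTC (Nov 11).
Add 4 hours layover in Saltmere → 4:35 AM UTC.
Add 9 hours 37 minutes leg 3 → 2:12 PM UTC.
Add 8 hours layover in Greywater → 10:12 PM UTC.
Add 2 hours 55 minutes leg 4 → 1:07 AM UTC (Nov 12).
Halborough is UTC−4:00, so local arrival = 1:07 AM − 4:00 = 9:07 PM on Nov 11.

9:07 PM on November 11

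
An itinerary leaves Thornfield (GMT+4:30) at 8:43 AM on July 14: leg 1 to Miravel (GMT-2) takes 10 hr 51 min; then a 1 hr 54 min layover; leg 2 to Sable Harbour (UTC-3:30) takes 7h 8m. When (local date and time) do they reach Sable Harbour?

8:36 PM on Jul 14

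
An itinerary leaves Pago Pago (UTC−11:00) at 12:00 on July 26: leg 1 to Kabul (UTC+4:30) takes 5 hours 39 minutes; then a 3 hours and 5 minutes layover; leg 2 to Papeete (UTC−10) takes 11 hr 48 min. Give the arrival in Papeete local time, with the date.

Convert departure to UTC: 12:00 + 11:00 = 23:00 UTC on Jul 26.
Add 5 hours 39 minutes leg 1 → 04:39 UTC (Jul 27).
Add 3 hours 5 minutes layover in Kabul → 07:44 UTC.
Add 11 hours 48 minutes leg 2 → 19:32 UTC.
Papeete is UTC−10:00, so local arrival = 19:32 − 10:00 = 09:32 on Jul 27.

09:32 on July 27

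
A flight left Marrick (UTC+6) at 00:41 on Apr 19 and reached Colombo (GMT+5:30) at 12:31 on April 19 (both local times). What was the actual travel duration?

12 hours 20 minutes

Colombo is 0:30 behind Marrick.
Clock-face elapsed time (ignoring zones) is 11 hours 50 minutes.
Actual elapsed = 11 hours 50 minutes + 0:30 = 12 hours 20 minutes.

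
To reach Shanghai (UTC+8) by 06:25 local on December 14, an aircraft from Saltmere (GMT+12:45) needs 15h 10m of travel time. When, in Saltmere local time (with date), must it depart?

20:00 on December 13

Target arrival in UTC: 06:25 − 8:00 = 22:25 on Dec 13.
Subtract 15 hours and 10 minutes → departure 07:15 UTC on Dec 13.
Saltmere is UTC+12:45: 07:15 + 12:45 = 20:00 on Dec 13.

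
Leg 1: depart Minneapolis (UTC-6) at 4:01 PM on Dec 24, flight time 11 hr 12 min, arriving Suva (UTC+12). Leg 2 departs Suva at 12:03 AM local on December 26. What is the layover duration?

2 hours 50 minutes

Convert departure to UTC: 4:01 PM + 6:00 = 10:01 PM UTC on Dec 24.
Add 11 hours and 12 minutes flight time → 9:13 AM UTC (Dec 25).
Suva is UTC+12:00, so local arrival = 9:13 AM + 12:00 = 9:13 PM on Dec 25.
Layover = 12:03 AM − 9:13 PM (+1 day) = 2 hours 50 minutes.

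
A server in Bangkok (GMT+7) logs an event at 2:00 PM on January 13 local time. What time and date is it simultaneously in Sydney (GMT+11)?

In UTC: 2:00 PM − 7:00 = 7:00 AM on Jan 13.
Sydney is UTC+11:00: 7:00 AM + 11:00 = 6:00 PM on Jan 13.

6:00 PM on January 13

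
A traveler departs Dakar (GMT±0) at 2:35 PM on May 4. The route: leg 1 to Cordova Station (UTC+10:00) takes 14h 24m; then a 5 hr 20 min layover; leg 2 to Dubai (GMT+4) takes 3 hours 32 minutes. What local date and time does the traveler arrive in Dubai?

5:51 PM on May 5

Dakar is at UTC+0, so departure is already 2:35 PM UTC on May 4.
Add 14 hours and 24 minutes leg 1 → 4:59 AM UTC (May 5).
Add 5 hours and 20 minutes layover in Cordova Station → 10:19 AM UTC.
Add 3 hours and 32 minutes leg 2 → 1:51 PM UTC.
Dubai is UTC+4:00, so local arrival = 1:51 PM + 4:00 = 5:51 PM on May 5.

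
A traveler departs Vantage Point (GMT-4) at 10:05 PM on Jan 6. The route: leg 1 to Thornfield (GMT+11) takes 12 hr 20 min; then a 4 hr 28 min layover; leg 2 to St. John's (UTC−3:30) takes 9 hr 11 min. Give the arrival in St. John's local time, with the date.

Convert departure to UTC: 10:05 PM + 4:00 = 2:05 AM UTC on Jan 7.
Add 12 hours 20 minutes leg 1 → 2:25 PM UTC.
Add 4 hours and 28 minutes layover in Thornfield → 6:53 PM UTC.
Add 9 hours 11 minutes leg 2 → 4:04 AM UTC (Jan 8).
St. John's is UTC−3:30, so local arrival = 4:04 AM − 3:30 = 12:34 AM on Jan 8.

12:34 AM on Jan 8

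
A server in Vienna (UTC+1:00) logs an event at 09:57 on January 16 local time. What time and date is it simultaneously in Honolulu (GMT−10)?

Honolulu is 11:00 behind Vienna.
Shift by the zone difference: 09:57 − 11:00 = 22:57 on Jan 15 in Honolulu.

22:57 on Jan 15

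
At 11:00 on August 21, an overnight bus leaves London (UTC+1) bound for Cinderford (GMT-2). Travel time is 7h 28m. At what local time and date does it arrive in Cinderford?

Convert departure to UTC: 11:00 − 1:00 = 10:00 UTC on Aug 21.
Add 7 hours and 28 minutes travel time → 17:28 UTC.
Cinderford is UTC−2:00, so local arrival = 17:28 − 2:00 = 15:28 on Aug 21.

15:28 on August 21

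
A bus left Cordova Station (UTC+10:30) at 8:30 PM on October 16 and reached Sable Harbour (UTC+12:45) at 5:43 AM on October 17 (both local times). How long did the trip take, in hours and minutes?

Departure in UTC: 8:30 PM − 10:30 = 10:00 AM on Oct 16.
Arrival in UTC: 5:43 AM − 12:45 = 4:58 PM on Oct 16.
Elapsed = 4:58 PM − 10:00 AM = 6 hours 58 minutes.

6 hours 58 minutes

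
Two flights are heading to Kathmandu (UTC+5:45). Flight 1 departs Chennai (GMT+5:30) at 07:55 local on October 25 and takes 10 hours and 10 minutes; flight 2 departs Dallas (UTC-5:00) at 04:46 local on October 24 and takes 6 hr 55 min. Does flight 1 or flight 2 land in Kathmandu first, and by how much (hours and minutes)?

Flight 1 in UTC: 07:55 − 5:30 = 02:25 on Oct 25.
+10 hours 10 minutes → arrive 12:35 UTC on Oct 25.
Flight 2 in UTC: 04:46 + 5:00 = 09:46 on Oct 24.
+6 hours and 55 minutes → arrive 16:41 UTC on Oct 24.
Flight 2 lands earlier by 19 hours 54 minutes.

the second, by 19 hours 54 minutes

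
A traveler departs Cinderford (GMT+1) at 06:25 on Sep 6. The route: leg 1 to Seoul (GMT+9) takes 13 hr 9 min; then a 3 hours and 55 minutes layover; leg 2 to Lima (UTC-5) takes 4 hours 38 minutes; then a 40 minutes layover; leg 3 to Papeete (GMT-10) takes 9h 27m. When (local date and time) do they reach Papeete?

Convert departure to UTC: 06:25 − 1:00 = 05:25 UTC on Sep 6.
Add 13 hours and 9 minutes leg 1 → 18:34 UTC.
Add 3 hours and 55 minutes layover in Seoul → 22:29 UTC.
Add 4 hours 38 minutes leg 2 → 03:07 UTC (Sep 7).
Add 40 minutes layover in Lima → 03:47 UTC.
Add 9 hours and 27 minutes leg 3 → 13:14 UTC.
Papeete is UTC−10:00, so local arrival = 13:14 − 10:00 = 03:14 on Sep 7.

03:14 on September 7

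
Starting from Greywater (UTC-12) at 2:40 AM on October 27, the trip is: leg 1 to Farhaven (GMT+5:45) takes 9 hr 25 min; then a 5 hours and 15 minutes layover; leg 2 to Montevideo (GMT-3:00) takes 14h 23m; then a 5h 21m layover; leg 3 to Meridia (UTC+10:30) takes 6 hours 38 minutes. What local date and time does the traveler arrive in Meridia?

6:12 PM on Oct 29

Convert departure to UTC: 2:40 AM + 12:00 = 2:40 PM UTC on Oct 27.
Add 9 hours and 25 minutes leg 1 → 12:05 AM UTC (Oct 28).
Add 5 hours 15 minutes layover in Farhaven → 5:20 AM UTC.
Add 14 hours and 23 minutes leg 2 → 7:43 PM UTC.
Add 5 hours and 21 minutes layover in Montevideo → 1:04 AM UTC (Oct 29).
Add 6 hours 38 minutes leg 3 → 7:42 AM UTC.
Meridia is UTC+10:30, so local arrival = 7:42 AM + 10:30 = 6:12 PM on Oct 29.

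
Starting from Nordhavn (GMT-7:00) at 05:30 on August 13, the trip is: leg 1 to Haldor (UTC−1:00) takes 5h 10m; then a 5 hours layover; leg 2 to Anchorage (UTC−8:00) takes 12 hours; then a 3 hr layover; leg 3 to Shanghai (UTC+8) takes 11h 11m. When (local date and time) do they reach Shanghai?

Convert departure to UTC: 05:30 + 7:00 = 12:30 UTC on Aug 13.
Add 5 hours 10 minutes leg 1 → 17:40 UTC.
Add 5 hours layover in Haldor → 22:40 UTC.
Add 12 hours leg 2 → 10:40 UTC (Aug 14).
Add 3 hours layover in Anchorage → 13:40 UTC.
Add 11 hours 11 minutes leg 3 → 00:51 UTC (Aug 15).
Shanghai is UTC+8:00, so local arrival = 00:51 + 8:00 = 08:51 on Aug 15.

08:51 on Aug 15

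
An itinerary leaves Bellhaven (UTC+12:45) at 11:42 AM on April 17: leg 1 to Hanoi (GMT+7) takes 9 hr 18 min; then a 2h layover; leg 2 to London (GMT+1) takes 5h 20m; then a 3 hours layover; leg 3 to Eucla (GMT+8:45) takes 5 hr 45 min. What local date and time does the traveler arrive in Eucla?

Convert departure to UTC: 11:42 AM − 12:45 = 10:57 PM UTC on Apr 16.
Add 9 hours and 18 minutes leg 1 → 8:15 AM UTC (Apr 17).
Add 2 hours layover in Hanoi → 10:15 AM UTC.
Add 5 hours and 20 minutes leg 2 → 3:35 PM UTC.
Add 3 hours layover in London → 6:35 PM UTC.
Add 5 hours and 45 minutes leg 3 → 12:20 AM UTC (Apr 18).
Eucla is UTC+8:45, so local arrival = 12:20 AM + 8:45 = 9:05 AM on Apr 18.

9:05 AM on April 18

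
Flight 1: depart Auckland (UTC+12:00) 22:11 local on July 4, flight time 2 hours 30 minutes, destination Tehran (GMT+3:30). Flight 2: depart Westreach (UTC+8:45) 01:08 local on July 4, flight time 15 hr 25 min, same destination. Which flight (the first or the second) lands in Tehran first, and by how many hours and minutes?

the second, by 4 hours 53 minutes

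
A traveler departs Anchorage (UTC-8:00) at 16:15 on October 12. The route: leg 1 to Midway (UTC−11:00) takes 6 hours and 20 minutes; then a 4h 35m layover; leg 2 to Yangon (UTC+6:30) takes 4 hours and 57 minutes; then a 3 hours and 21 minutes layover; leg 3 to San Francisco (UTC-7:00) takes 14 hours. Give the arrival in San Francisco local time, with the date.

02:28 on October 14

Convert departure to UTC: 16:15 + 8:00 = 00:15 UTC on Oct 13.
Add 6 hours 20 minutes leg 1 → 06:35 UTC.
Add 4 hours 35 minutes layover in Midway → 11:10 UTC.
Add 4 hours and 57 minutes leg 2 → 16:07 UTC.
Add 3 hours and 21 minutes layover in Yangon → 19:28 UTC.
Add 14 hours leg 3 → 09:28 UTC (Oct 14).
San Francisco is UTC−7:00, so local arrival = 09:28 − 7:00 = 02:28 on Oct 14.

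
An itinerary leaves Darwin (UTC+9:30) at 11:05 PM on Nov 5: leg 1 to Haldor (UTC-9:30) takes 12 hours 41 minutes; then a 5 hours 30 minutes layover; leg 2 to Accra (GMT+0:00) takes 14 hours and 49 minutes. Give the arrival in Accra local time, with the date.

Convert departure to UTC: 11:05 PM − 9:30 = 1:35 PM UTC on Nov 5.
Add 12 hours 41 minutes leg 1 → 2:16 AM UTC (Nov 6).
Add 5 hours and 30 minutes layover in Haldor → 7:46 AM UTC.
Add 14 hours 49 minutes leg 2 → 10:35 PM UTC.
Accra is UTC+0, so local arrival is the same: 10:35 PM on Nov 6.

10:35 PM on Nov 6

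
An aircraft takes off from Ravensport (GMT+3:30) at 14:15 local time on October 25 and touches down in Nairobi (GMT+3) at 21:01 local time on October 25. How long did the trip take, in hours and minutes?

Nairobi is 0:30 behind Ravensport.
Clock-face elapsed time (ignoring zones) is 6 hours 46 minutes.
Actual elapsed = 6 hours 46 minutes + 0:30 = 7 hours 16 minutes.

7 hours 16 minutes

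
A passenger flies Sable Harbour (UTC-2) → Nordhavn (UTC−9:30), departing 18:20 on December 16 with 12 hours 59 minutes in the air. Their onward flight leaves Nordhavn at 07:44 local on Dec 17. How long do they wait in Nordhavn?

7 hours 55 minutes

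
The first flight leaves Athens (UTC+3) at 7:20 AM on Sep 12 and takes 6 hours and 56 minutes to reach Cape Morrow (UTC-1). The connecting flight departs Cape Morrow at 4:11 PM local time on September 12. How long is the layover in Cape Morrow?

Convert departure to UTC: 7:20 AM − 3:00 = 4:20 AM UTC on Sep 12.
Add 6 hours and 56 minutes flight time → 11:16 AM UTC.
Cape Morrow is UTC−1:00, so local arrival = 11:16 AM − 1:00 = 10:16 AM on Sep 12.
Layover = 4:11 PM − 10:16 AM = 5 hours 55 minutes.

5 hours 55 minutes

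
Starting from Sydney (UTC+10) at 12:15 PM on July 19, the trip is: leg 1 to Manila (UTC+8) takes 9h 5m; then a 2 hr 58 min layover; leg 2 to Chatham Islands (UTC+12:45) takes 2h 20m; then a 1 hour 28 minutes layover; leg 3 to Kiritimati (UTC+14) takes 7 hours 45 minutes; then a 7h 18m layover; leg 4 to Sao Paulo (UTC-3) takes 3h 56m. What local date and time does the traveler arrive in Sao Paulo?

Convert departure to UTC: 12:15 PM − 10:00 = 2:15 AM UTC on Jul 19.
Add 9 hours 5 minutes leg 1 → 11:20 AM UTC.
Add 2 hours 58 minutes layover in Manila → 2:18 PM UTC.
Add 2 hours 20 minutes leg 2 → 4:38 PM UTC.
Add 1 hour 28 minutes layover in Chatham Islands → 6:06 PM UTC.
Add 7 hours 45 minutes leg 3 → 1:51 AM UTC (Jul 20).
Add 7 hours 18 minutes layover in Kiritimati → 9:09 AM UTC.
Add 3 hours and 56 minutes leg 4 → 1:05 PM UTC.
Sao Paulo is UTC−3:00, so local arrival = 1:05 PM − 3:00 = 10:05 AM on Jul 20.

10:05 AM on Jul 20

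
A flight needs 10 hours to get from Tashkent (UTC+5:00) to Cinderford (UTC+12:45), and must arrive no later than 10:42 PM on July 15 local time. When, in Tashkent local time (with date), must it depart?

Target arrival in UTC: 10:42 PM − 12:45 = 9:57 AM on Jul 15.
Subtract 10 hours → departure 11:57 PM UTC on Jul 14.
Tashkent is UTC+5:00: 11:57 PM + 5:00 = 4:57 AM on Jul 15.

4:57 AM on July 15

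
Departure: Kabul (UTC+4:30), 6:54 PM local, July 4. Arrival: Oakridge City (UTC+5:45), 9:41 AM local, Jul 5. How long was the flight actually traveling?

13 hours 32 minutes

Departure in UTC: 6:54 PM − 4:30 = 2:24 PM on Jul 4.
Arrival in UTC: 9:41 AM − 5:45 = 3:56 AM on Jul 5.
Elapsed = 3:56 AM − 2:24 PM (+1 day) = 13 hours 32 minutes.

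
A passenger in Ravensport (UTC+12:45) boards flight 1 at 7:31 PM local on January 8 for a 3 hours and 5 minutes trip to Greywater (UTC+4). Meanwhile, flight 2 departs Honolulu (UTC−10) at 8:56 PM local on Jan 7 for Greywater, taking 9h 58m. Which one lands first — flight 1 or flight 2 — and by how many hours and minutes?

Flight 1 in UTC: 7:31 PM − 12:45 = 6:46 AM on Jan 8.
+3 hours and 5 minutes → arrive 9:51 AM UTC on Jan 8.
Flight 2 in UTC: 8:56 PM + 10:00 = 6:56 AM on Jan 8.
+9 hours 58 minutes → arrive 4:54 PM UTC on Jan 8.
Flight 1 lands earlier by 7 hours 3 minutes.

the first, by 7 hours 3 minutes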